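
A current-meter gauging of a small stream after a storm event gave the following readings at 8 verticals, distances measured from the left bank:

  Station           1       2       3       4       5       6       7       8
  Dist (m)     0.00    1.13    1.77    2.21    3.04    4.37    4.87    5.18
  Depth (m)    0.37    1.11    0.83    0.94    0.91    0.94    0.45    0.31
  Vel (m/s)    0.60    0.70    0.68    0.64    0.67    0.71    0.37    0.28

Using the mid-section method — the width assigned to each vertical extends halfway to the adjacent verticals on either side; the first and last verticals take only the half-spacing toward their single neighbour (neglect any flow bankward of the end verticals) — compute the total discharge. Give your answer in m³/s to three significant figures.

w_1 = (1.13 − 0.00)/2 = 0.565 m; q_1 = 0.60 × 0.37 × 0.565 = 0.1254 m³/s
w_2 = (1.77 − 0.00)/2 = 0.885 m; q_2 = 0.70 × 1.11 × 0.885 = 0.6876 m³/s
w_3 = (2.21 − 1.13)/2 = 0.54 m; q_3 = 0.68 × 0.83 × 0.54 = 0.3048 m³/s
w_4 = (3.04 − 1.77)/2 = 0.635 m; q_4 = 0.64 × 0.94 × 0.635 = 0.3820 m³/s
w_5 = (4.37 − 2.21)/2 = 1.08 m; q_5 = 0.67 × 0.91 × 1.08 = 0.6585 m³/s
w_6 = (4.87 − 3.04)/2 = 0.915 m; q_6 = 0.71 × 0.94 × 0.915 = 0.6107 m³/s
w_7 = (5.18 − 4.37)/2 = 0.405 m; q_7 = 0.37 × 0.45 × 0.405 = 0.06743 m³/s
w_8 = (5.18 − 4.87)/2 = 0.155 m; q_8 = 0.28 × 0.31 × 0.155 = 0.01345 m³/s
Q = Σ qᵢ = 2.850 m³/s

2.85 m³/s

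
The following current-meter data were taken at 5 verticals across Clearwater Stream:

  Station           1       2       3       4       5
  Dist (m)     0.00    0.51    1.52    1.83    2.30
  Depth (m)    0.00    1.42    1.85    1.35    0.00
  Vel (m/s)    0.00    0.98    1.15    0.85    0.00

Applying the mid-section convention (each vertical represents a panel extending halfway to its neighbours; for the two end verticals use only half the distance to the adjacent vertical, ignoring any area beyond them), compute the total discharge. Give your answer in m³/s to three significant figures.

2.91 m³/s

w_2 = (1.52 − 0.00)/2 = 0.76 m; q_2 = 0.98 × 1.42 × 0.76 = 1.058 m³/s
w_3 = (1.83 − 0.51)/2 = 0.66 m; q_3 = 1.15 × 1.85 × 0.66 = 1.404 m³/s
w_4 = (2.30 − 1.52)/2 = 0.39 m; q_4 = 0.85 × 1.35 × 0.39 = 0.4475 m³/s
Stations 1, 5 contribute zero (depth or velocity is 0).
Q = Σ qᵢ = 2.909 m³/s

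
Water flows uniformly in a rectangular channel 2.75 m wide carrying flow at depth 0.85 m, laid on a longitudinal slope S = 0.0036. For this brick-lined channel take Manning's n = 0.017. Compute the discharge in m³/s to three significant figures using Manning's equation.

5.37 m³/s

A = b·y = 2.75 × 0.85 = 2.338 m²
P = b + 2y = 2.75 + 2×0.85 = 4.450 m
R = A/P = 2.338/4.450 = 0.5253 m
Q = (1/n)·A·R^(2/3)·S^(1/2) = (1/0.017) × 2.338 × 0.5253^(2/3) × 0.0036^(1/2) = 5.371 m³/s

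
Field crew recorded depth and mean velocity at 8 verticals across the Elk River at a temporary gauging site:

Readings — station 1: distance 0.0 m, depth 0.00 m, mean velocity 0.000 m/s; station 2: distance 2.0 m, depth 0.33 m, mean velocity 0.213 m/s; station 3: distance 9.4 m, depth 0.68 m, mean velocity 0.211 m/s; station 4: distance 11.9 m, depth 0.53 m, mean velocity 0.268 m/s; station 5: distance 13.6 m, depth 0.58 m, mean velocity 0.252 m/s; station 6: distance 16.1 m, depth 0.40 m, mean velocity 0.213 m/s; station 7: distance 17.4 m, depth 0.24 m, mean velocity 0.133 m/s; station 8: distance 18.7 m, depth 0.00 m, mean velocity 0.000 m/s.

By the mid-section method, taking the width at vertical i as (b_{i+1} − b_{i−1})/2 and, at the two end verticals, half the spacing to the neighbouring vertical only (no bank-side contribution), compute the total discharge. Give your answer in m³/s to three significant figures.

w_2 = (9.4 − 0.0)/2 = 4.7 m; q_2 = 0.213 × 0.33 × 4.7 = 0.3304 m³/s
w_3 = (11.9 − 2.0)/2 = 4.95 m; q_3 = 0.211 × 0.68 × 4.95 = 0.7102 m³/s
w_4 = (13.6 − 9.4)/2 = 2.1 m; q_4 = 0.268 × 0.53 × 2.1 = 0.2983 m³/s
w_5 = (16.1 − 11.9)/2 = 2.1 m; q_5 = 0.252 × 0.58 × 2.1 = 0.3069 m³/s
w_6 = (17.4 − 13.6)/2 = 1.9 m; q_6 = 0.213 × 0.40 × 1.9 = 0.1619 m³/s
w_7 = (18.7 − 16.1)/2 = 1.3 m; q_7 = 0.133 × 0.24 × 1.3 = 0.04150 m³/s
Stations 1, 8 contribute zero (depth or velocity is 0).
Q = Σ qᵢ = 1.849 m³/s

1.85 m³/s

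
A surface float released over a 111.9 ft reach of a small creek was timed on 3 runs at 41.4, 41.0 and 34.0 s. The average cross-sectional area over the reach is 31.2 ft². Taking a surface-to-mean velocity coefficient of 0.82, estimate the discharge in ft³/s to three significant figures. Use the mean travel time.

t̄ = (41.4 + 41.0 + 34.0) / 3 = 38.8 s
v_surface = L / t̄ = 111.9 / 38.8 = 2.884 ft/s
v_mean = 0.82 × 2.884 = 2.365 ft/s
Q = A × v_mean = 31.2 × 2.365 = 73.78 ft³/s

73.8 ft³/s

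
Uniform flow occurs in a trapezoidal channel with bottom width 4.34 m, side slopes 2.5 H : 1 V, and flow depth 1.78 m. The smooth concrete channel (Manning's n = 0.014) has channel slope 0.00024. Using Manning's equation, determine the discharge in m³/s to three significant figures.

18.7 m³/s

A = (b + z·y)·y = (4.34 + 2.5×1.78)×1.78 = 15.65 m²
P = b + 2y√(1+z²) = 4.34 + 2×1.78×√(1+2.5²) = 13.93 m
R = A/P = 15.65/13.93 = 1.124 m
Q = (1/n)·A·R^(2/3)·S^(1/2) = (1/0.014) × 15.65 × 1.124^(2/3) × 0.00024^(1/2) = 18.71 m³/s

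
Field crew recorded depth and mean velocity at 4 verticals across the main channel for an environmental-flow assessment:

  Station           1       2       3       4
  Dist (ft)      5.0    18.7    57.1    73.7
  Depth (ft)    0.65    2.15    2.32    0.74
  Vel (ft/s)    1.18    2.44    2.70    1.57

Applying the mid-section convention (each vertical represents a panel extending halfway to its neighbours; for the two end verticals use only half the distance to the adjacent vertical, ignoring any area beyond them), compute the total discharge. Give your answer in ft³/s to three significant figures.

324 ft³/s

w_1 = (18.7 − 5.0)/2 = 6.85 ft; q_1 = 1.18 × 0.65 × 6.85 = 5.254 ft³/s
w_2 = (57.1 − 5.0)/2 = 26.05 ft; q_2 = 2.44 × 2.15 × 26.05 = 136.7 ft³/s
w_3 = (73.7 − 18.7)/2 = 27.5 ft; q_3 = 2.70 × 2.32 × 27.5 = 172.3 ft³/s
w_4 = (73.7 − 57.1)/2 = 8.3 ft; q_4 = 1.57 × 0.74 × 8.3 = 9.643 ft³/s
Q = Σ qᵢ = 323.8 ft³/s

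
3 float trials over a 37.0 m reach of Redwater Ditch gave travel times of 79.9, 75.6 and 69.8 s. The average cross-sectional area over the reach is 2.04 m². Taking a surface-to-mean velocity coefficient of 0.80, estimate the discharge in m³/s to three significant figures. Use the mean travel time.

t̄ = (79.9 + 75.6 + 69.8) / 3 = 75.1 s
v_surface = L / t̄ = 37.0 / 75.1 = 0.4927 m/s
v_mean = 0.80 × 0.4927 = 0.3941 m/s
Q = A × v_mean = 2.04 × 0.3941 = 0.8040 m³/s

0.804 m³/s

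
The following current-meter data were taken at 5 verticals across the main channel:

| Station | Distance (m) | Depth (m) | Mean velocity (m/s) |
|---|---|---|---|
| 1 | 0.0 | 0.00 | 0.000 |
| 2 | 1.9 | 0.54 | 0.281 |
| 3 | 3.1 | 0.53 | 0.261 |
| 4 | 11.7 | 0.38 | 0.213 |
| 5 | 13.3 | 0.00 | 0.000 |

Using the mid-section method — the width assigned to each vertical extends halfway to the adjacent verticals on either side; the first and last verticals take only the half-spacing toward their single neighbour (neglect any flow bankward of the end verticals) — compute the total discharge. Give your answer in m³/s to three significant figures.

w_2 = (3.1 − 0.0)/2 = 1.55 m; q_2 = 0.281 × 0.54 × 1.55 = 0.2352 m³/s
w_3 = (11.7 − 1.9)/2 = 4.9 m; q_3 = 0.261 × 0.53 × 4.9 = 0.6778 m³/s
w_4 = (13.3 − 3.1)/2 = 5.1 m; q_4 = 0.213 × 0.38 × 5.1 = 0.4128 m³/s
Stations 1, 5 contribute zero (depth or velocity is 0).
Q = Σ qᵢ = 1.326 m³/s

1.33 m³/s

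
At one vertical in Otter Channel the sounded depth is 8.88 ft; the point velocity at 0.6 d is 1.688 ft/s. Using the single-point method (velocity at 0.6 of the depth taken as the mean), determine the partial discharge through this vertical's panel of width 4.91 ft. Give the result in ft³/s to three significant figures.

v̄ = v₀.₆ = 1.688 ft/s
q = v̄ × d × w = 1.688 × 8.88 × 4.91 = 73.60 ft³/s

73.6 ft³/s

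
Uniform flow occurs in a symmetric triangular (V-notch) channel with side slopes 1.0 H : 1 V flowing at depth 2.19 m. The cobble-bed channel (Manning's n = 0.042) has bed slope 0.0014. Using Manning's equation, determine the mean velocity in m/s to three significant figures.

A = z·y² = 1.0×2.19² = 4.796 m²
P = 2y√(1+z²) = 2×2.19×√(1+1.0²) = 6.194 m
R = A/P = 4.796/6.194 = 0.7743 m
Q = (1/n)·A·R^(2/3)·S^(1/2) = (1/0.042) × 4.796 × 0.7743^(2/3) × 0.0014^(1/2) = 3.603 m³/s
V = Q/A = 3.603/4.796 = 0.7512 m/s

0.751 m/s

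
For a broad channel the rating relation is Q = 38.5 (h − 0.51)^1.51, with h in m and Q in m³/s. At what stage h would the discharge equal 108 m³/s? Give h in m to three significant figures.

2.49 m

h − h₀ = (Q/C)^(1/b) = (108/38.5)^(1/1.51) = 1.980 m
h = 0.51 + 1.980 = 2.490 m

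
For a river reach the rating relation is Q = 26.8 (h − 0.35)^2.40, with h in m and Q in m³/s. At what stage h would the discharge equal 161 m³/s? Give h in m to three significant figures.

2.46 m

h − h₀ = (Q/C)^(1/b) = (161/26.8)^(1/2.40) = 2.111 m
h = 0.35 + 2.111 = 2.461 m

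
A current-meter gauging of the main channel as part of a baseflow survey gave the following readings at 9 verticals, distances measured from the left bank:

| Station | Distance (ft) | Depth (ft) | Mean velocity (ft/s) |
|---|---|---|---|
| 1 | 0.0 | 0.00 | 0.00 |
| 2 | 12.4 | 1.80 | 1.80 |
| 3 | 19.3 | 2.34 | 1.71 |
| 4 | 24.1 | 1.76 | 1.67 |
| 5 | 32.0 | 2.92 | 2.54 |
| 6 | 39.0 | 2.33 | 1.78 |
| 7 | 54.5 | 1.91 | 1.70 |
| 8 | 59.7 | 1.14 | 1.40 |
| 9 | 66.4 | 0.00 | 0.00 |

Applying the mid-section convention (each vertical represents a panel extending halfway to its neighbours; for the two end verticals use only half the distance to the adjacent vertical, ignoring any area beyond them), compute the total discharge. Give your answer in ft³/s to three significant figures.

w_2 = (19.3 − 0.0)/2 = 9.65 ft; q_2 = 1.80 × 1.80 × 9.65 = 31.27 ft³/s
w_3 = (24.1 − 12.4)/2 = 5.85 ft; q_3 = 1.71 × 2.34 × 5.85 = 23.41 ft³/s
w_4 = (32.0 − 19.3)/2 = 6.35 ft; q_4 = 1.67 × 1.76 × 6.35 = 18.66 ft³/s
w_5 = (39.0 − 24.1)/2 = 7.45 ft; q_5 = 2.54 × 2.92 × 7.45 = 55.26 ft³/s
w_6 = (54.5 − 32.0)/2 = 11.25 ft; q_6 = 1.78 × 2.33 × 11.25 = 46.66 ft³/s
w_7 = (59.7 − 39.0)/2 = 10.35 ft; q_7 = 1.70 × 1.91 × 10.35 = 33.61 ft³/s
w_8 = (66.4 − 54.5)/2 = 5.95 ft; q_8 = 1.40 × 1.14 × 5.95 = 9.496 ft³/s
Stations 1, 9 contribute zero (depth or velocity is 0).
Q = Σ qᵢ = 218.4 ft³/s

218 ft³/s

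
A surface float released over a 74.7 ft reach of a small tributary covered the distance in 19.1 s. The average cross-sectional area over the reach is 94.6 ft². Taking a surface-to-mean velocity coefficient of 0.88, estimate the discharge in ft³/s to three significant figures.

v_surface = L / t̄ = 74.7 / 19.1 = 3.911 ft/s
v_mean = 0.88 × 3.911 = 3.442 ft/s
Q = A × v_mean = 94.6 × 3.442 = 325.6 ft³/s

326 ft³/s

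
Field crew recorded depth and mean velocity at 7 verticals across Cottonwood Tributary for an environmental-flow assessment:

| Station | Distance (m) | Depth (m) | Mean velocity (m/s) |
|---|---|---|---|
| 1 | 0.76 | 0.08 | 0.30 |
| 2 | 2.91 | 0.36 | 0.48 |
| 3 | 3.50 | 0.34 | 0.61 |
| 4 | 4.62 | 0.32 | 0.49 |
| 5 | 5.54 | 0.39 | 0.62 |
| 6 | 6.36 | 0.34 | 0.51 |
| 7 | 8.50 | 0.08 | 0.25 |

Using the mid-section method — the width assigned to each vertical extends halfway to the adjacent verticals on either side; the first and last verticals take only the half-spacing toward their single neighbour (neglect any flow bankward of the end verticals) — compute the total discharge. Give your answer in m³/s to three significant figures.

1.09 m³/s

w_1 = (2.91 − 0.76)/2 = 1.075 m; q_1 = 0.30 × 0.08 × 1.075 = 0.02580 m³/s
w_2 = (3.50 − 0.76)/2 = 1.37 m; q_2 = 0.48 × 0.36 × 1.37 = 0.2367 m³/s
w_3 = (4.62 − 2.91)/2 = 0.855 m; q_3 = 0.61 × 0.34 × 0.855 = 0.1773 m³/s
w_4 = (5.54 − 3.50)/2 = 1.02 m; q_4 = 0.49 × 0.32 × 1.02 = 0.1599 m³/s
w_5 = (6.36 − 4.62)/2 = 0.87 m; q_5 = 0.62 × 0.39 × 0.87 = 0.2104 m³/s
w_6 = (8.50 − 5.54)/2 = 1.48 m; q_6 = 0.51 × 0.34 × 1.48 = 0.2566 m³/s
w_7 = (8.50 − 6.36)/2 = 1.07 m; q_7 = 0.25 × 0.08 × 1.07 = 0.02140 m³/s
Q = Σ qᵢ = 1.088 m³/s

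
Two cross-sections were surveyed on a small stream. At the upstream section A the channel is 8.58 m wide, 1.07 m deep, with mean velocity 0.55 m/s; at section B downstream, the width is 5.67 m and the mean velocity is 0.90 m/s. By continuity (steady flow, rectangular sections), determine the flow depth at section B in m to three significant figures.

Q = A₁V₁ = (8.58×1.07) × 0.55 = 5.049 m³/s
d₂ = Q/(b₂ V₂) = 5.049/(5.67×0.90) = 0.9895 m

0.989 m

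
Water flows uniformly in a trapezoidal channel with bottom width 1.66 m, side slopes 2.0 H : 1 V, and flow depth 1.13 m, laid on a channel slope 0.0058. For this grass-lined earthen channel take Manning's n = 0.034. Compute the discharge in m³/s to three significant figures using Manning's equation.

A = (b + z·y)·y = (1.66 + 2.0×1.13)×1.13 = 4.430 m²
P = b + 2y√(1+z²) = 1.66 + 2×1.13×√(1+2.0²) = 6.714 m
R = A/P = 4.430/6.714 = 0.6598 m
Q = (1/n)·A·R^(2/3)·S^(1/2) = (1/0.034) × 4.430 × 0.6598^(2/3) × 0.0058^(1/2) = 7.520 m³/s

7.52 m³/s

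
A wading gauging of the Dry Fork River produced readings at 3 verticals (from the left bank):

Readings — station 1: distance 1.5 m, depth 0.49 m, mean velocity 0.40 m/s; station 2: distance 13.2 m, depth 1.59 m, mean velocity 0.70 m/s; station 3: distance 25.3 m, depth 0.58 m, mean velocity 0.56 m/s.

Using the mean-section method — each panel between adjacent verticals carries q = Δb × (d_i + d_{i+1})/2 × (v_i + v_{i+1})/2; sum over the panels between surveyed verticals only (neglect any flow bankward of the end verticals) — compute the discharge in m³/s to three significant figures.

Panel 1-2: Δb = 11.7 m, d̄ = (0.49+1.59)/2 = 1.04, v̄ = (0.40+0.70)/2 = 0.55 → q = 11.7×1.04×0.55 = 6.692 m³/s
Panel 2-3: Δb = 12.1 m, d̄ = (1.59+0.58)/2 = 1.085, v̄ = (0.70+0.56)/2 = 0.63 → q = 12.1×1.085×0.63 = 8.271 m³/s
Q = Σ q = 14.96 m³/s

15.0 m³/s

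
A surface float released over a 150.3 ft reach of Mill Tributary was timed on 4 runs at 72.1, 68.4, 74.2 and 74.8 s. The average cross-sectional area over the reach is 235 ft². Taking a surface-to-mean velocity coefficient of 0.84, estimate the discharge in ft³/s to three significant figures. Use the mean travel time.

t̄ = (72.1 + 68.4 + 74.2 + 74.8) / 4 = 72.375 s
v_surface = L / t̄ = 150.3 / 72.375 = 2.077 ft/s
v_mean = 0.84 × 2.077 = 1.744 ft/s
Q = A × v_mean = 235 × 1.744 = 409.9 ft³/s

410 ft³/s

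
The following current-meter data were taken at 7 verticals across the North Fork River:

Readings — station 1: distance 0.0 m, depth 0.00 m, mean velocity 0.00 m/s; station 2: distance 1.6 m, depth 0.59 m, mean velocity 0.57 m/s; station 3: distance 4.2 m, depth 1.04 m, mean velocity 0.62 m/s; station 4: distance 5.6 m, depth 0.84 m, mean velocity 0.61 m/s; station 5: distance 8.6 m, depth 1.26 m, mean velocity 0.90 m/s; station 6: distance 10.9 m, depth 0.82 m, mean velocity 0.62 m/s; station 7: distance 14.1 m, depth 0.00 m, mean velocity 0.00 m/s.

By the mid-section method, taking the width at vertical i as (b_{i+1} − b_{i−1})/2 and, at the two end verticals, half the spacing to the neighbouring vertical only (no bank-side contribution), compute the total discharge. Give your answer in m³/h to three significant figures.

w_2 = (4.2 − 0.0)/2 = 2.1 m; q_2 = 0.57 × 0.59 × 2.1 = 0.7062 m³/s
w_3 = (5.6 − 1.6)/2 = 2 m; q_3 = 0.62 × 1.04 × 2 = 1.290 m³/s
w_4 = (8.6 − 4.2)/2 = 2.2 m; q_4 = 0.61 × 0.84 × 2.2 = 1.127 m³/s
w_5 = (10.9 − 5.6)/2 = 2.65 m; q_5 = 0.90 × 1.26 × 2.65 = 3.005 m³/s
w_6 = (14.1 − 8.6)/2 = 2.75 m; q_6 = 0.62 × 0.82 × 2.75 = 1.398 m³/s
Stations 1, 7 contribute zero (depth or velocity is 0).
Q = Σ qᵢ = 7.526 m³/s
= 7.526 × 3600 = 27090 m³/h

27100 m³/h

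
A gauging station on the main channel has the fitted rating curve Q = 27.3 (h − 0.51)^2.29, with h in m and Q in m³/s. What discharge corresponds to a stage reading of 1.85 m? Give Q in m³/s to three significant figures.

53.4 m³/s

Q = 27.3 × (1.85 − 0.51)^2.29 = 27.3 × 1.34^2.29 = 53.36 m³/s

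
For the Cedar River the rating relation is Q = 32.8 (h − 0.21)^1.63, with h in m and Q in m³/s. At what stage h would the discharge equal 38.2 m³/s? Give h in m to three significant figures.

1.31 m

h − h₀ = (Q/C)^(1/b) = (38.2/32.8)^(1/1.63) = 1.098 m
h = 0.21 + 1.098 = 1.308 m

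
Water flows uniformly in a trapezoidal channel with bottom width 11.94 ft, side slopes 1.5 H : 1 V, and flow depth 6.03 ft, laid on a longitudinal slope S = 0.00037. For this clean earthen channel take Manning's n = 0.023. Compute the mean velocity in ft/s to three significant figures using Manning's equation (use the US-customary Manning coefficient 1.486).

3.00 ft/s

A = (b + z·y)·y = (11.94 + 1.5×6.03)×6.03 = 126.5 ft²
P = b + 2y√(1+z²) = 11.94 + 2×6.03×√(1+1.5²) = 33.68 ft
R = A/P = 126.5/33.68 = 3.757 ft
Q = (1.486/n)·A·R^(2/3)·S^(1/2) = (1.486/0.023) × 126.5 × 3.757^(2/3) × 0.00037^(1/2) = 380.1 ft³/s
V = Q/A = 380.1/126.5 = 3.003 ft/s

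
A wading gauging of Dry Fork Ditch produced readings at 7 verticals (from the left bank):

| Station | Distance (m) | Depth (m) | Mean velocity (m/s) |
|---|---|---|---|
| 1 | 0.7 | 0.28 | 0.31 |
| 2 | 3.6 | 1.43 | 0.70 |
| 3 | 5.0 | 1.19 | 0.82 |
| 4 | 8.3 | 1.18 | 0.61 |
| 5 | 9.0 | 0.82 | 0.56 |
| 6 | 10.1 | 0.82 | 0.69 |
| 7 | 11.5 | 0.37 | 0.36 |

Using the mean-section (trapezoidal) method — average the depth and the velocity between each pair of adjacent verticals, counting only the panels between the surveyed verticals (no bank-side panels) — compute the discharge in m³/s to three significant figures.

Panel 1-2: Δb = 2.9 m, d̄ = (0.28+1.43)/2 = 0.855, v̄ = (0.31+0.70)/2 = 0.505 → q = 2.9×0.855×0.505 = 1.252 m³/s
Panel 2-3: Δb = 1.4 m, d̄ = (1.43+1.19)/2 = 1.31, v̄ = (0.70+0.82)/2 = 0.76 → q = 1.4×1.31×0.76 = 1.394 m³/s
Panel 3-4: Δb = 3.3 m, d̄ = (1.19+1.18)/2 = 1.185, v̄ = (0.82+0.61)/2 = 0.715 → q = 3.3×1.185×0.715 = 2.796 m³/s
Panel 4-5: Δb = 0.7 m, d̄ = (1.18+0.82)/2 = 1, v̄ = (0.61+0.56)/2 = 0.585 → q = 0.7×1×0.585 = 0.4095 m³/s
Panel 5-6: Δb = 1.1 m, d̄ = (0.82+0.82)/2 = 0.82, v̄ = (0.56+0.69)/2 = 0.625 → q = 1.1×0.82×0.625 = 0.5638 m³/s
Panel 6-7: Δb = 1.4 m, d̄ = (0.82+0.37)/2 = 0.595, v̄ = (0.69+0.36)/2 = 0.525 → q = 1.4×0.595×0.525 = 0.4373 m³/s
Q = Σ q = 6.853 m³/s

6.85 m³/s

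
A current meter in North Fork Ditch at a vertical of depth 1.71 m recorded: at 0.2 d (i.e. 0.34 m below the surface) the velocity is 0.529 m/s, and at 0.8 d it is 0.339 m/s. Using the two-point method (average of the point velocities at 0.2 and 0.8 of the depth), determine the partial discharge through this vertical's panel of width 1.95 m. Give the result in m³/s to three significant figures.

v̄ = (0.529 + 0.339) / 2 = 0.4340 m/s
q = v̄ × d × w = 0.4340 × 1.71 × 1.95 = 1.447 m³/s

1.45 m³/s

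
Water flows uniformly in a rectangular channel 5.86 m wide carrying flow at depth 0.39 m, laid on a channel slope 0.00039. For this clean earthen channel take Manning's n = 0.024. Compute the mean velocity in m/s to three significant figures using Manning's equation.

A = b·y = 5.86 × 0.39 = 2.285 m²
P = b + 2y = 5.86 + 2×0.39 = 6.640 m
R = A/P = 2.285/6.640 = 0.3442 m
Q = (1/n)·A·R^(2/3)·S^(1/2) = (1/0.024) × 2.285 × 0.3442^(2/3) × 0.00039^(1/2) = 0.9236 m³/s
V = Q/A = 0.9236/2.285 = 0.4041 m/s

0.404 m/s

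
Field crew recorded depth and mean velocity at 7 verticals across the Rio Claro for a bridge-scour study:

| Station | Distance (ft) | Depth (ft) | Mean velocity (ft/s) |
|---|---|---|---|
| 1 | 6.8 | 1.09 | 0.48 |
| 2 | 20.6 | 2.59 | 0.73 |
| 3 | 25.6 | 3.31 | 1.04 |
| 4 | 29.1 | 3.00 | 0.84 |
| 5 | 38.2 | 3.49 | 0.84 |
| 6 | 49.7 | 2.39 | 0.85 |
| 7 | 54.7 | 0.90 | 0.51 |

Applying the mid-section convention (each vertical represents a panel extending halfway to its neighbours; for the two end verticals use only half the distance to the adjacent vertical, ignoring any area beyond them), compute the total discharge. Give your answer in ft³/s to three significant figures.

100 ft³/s

w_1 = (20.6 − 6.8)/2 = 6.9 ft; q_1 = 0.48 × 1.09 × 6.9 = 3.610 ft³/s
w_2 = (25.6 − 6.8)/2 = 9.4 ft; q_2 = 0.73 × 2.59 × 9.4 = 17.77 ft³/s
w_3 = (29.1 − 20.6)/2 = 4.25 ft; q_3 = 1.04 × 3.31 × 4.25 = 14.63 ft³/s
w_4 = (38.2 − 25.6)/2 = 6.3 ft; q_4 = 0.84 × 3.00 × 6.3 = 15.88 ft³/s
w_5 = (49.7 − 29.1)/2 = 10.3 ft; q_5 = 0.84 × 3.49 × 10.3 = 30.20 ft³/s
w_6 = (54.7 − 38.2)/2 = 8.25 ft; q_6 = 0.85 × 2.39 × 8.25 = 16.76 ft³/s
w_7 = (54.7 − 49.7)/2 = 2.5 ft; q_7 = 0.51 × 0.90 × 2.5 = 1.148 ft³/s
Q = Σ qᵢ = 99.99 ft³/s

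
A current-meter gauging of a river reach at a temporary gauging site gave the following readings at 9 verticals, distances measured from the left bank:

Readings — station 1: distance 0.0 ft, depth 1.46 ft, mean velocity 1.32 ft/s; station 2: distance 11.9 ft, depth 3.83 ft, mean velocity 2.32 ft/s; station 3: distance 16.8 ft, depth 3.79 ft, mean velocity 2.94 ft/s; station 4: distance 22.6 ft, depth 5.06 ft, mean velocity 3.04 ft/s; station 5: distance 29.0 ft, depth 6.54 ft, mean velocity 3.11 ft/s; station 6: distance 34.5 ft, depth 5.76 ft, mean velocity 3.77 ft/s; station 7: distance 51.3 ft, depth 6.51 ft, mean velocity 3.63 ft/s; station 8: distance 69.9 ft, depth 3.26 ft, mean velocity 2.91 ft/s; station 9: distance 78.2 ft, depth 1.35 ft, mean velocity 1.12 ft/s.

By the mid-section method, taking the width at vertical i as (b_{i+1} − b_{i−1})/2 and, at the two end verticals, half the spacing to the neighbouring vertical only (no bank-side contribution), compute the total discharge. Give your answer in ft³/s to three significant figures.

w_1 = (11.9 − 0.0)/2 = 5.95 ft; q_1 = 1.32 × 1.46 × 5.95 = 11.47 ft³/s
w_2 = (16.8 − 0.0)/2 = 8.4 ft; q_2 = 2.32 × 3.83 × 8.4 = 74.64 ft³/s
w_3 = (22.6 − 11.9)/2 = 5.35 ft; q_3 = 2.94 × 3.79 × 5.35 = 59.61 ft³/s
w_4 = (29.0 − 16.8)/2 = 6.1 ft; q_4 = 3.04 × 5.06 × 6.1 = 93.83 ft³/s
w_5 = (34.5 − 22.6)/2 = 5.95 ft; q_5 = 3.11 × 6.54 × 5.95 = 121.0 ft³/s
w_6 = (51.3 − 29.0)/2 = 11.15 ft; q_6 = 3.77 × 5.76 × 11.15 = 242.1 ft³/s
w_7 = (69.9 − 34.5)/2 = 17.7 ft; q_7 = 3.63 × 6.51 × 17.7 = 418.3 ft³/s
w_8 = (78.2 − 51.3)/2 = 13.45 ft; q_8 = 2.91 × 3.26 × 13.45 = 127.6 ft³/s
w_9 = (78.2 − 69.9)/2 = 4.15 ft; q_9 = 1.12 × 1.35 × 4.15 = 6.275 ft³/s
Q = Σ qᵢ = 1155 ft³/s

1150 ft³/s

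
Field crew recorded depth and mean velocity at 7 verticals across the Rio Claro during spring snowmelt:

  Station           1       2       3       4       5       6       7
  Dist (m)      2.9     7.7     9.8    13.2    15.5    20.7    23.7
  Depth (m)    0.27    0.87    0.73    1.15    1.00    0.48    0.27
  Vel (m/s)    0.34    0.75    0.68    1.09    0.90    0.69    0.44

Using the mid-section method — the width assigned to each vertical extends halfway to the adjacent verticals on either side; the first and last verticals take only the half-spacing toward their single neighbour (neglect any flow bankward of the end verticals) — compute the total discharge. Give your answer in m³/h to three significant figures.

44400 m³/h

w_1 = (7.7 − 2.9)/2 = 2.4 m; q_1 = 0.34 × 0.27 × 2.4 = 0.2203 m³/s
w_2 = (9.8 − 2.9)/2 = 3.45 m; q_2 = 0.75 × 0.87 × 3.45 = 2.251 m³/s
w_3 = (13.2 − 7.7)/2 = 2.75 m; q_3 = 0.68 × 0.73 × 2.75 = 1.365 m³/s
w_4 = (15.5 − 9.8)/2 = 2.85 m; q_4 = 1.09 × 1.15 × 2.85 = 3.572 m³/s
w_5 = (20.7 − 13.2)/2 = 3.75 m; q_5 = 0.90 × 1.00 × 3.75 = 3.375 m³/s
w_6 = (23.7 − 15.5)/2 = 4.1 m; q_6 = 0.69 × 0.48 × 4.1 = 1.358 m³/s
w_7 = (23.7 − 20.7)/2 = 1.5 m; q_7 = 0.44 × 0.27 × 1.5 = 0.1782 m³/s
Q = Σ qᵢ = 12.32 m³/s
= 12.32 × 3600 = 44350 m³/h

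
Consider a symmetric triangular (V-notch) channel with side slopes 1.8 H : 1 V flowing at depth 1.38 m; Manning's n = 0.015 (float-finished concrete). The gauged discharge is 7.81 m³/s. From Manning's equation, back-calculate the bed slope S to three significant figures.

A = z·y² = 1.8×1.38² = 3.428 m²
P = 2y√(1+z²) = 2×1.38×√(1+1.8²) = 5.683 m
R = A/P = 3.428/5.683 = 0.6032 m
S = (Q·n / (1·A·R^(2/3)))² = (7.81×0.015 / (1×3.428×0.7139))² = 0.002292

0.00229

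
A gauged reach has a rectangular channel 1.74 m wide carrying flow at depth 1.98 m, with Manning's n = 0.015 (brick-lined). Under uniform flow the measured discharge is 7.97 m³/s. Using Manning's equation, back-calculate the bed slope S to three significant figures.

0.00236

A = b·y = 1.74 × 1.98 = 3.445 m²
P = b + 2y = 1.74 + 2×1.98 = 5.700 m
R = A/P = 3.445/5.700 = 0.6044 m
S = (Q·n / (1·A·R^(2/3)))² = (7.97×0.015 / (1×3.445×0.7149))² = 0.002356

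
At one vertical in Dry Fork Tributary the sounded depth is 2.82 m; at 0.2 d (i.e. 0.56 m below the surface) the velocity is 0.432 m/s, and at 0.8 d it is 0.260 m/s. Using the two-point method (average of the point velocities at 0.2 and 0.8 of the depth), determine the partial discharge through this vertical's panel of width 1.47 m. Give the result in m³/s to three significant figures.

1.43 m³/s

v̄ = (0.432 + 0.260) / 2 = 0.3460 m/s
q = v̄ × d × w = 0.3460 × 2.82 × 1.47 = 1.434 m³/s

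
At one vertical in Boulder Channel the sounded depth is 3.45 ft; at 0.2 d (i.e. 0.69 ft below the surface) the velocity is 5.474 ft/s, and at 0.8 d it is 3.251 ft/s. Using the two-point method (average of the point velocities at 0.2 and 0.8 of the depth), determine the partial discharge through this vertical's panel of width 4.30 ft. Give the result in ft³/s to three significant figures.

64.7 ft³/s

v̄ = (5.474 + 3.251) / 2 = 4.363 ft/s
q = v̄ × d × w = 4.363 × 3.45 × 4.30 = 64.72 ft³/s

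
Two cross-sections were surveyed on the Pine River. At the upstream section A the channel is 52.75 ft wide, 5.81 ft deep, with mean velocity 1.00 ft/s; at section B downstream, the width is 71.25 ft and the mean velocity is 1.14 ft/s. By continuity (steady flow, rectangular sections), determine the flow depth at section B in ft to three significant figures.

3.77 ft

Q = A₁V₁ = (52.75×5.81) × 1.00 = 306.5 ft³/s
d₂ = Q/(b₂ V₂) = 306.5/(71.25×1.14) = 3.773 ft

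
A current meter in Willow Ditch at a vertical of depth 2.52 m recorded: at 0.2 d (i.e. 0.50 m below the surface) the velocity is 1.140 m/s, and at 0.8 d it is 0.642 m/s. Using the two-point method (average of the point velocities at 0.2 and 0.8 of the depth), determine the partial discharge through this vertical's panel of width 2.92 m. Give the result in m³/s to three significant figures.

6.56 m³/s

v̄ = (1.140 + 0.642) / 2 = 0.8910 m/s
q = v̄ × d × w = 0.8910 × 2.52 × 2.92 = 6.556 m³/s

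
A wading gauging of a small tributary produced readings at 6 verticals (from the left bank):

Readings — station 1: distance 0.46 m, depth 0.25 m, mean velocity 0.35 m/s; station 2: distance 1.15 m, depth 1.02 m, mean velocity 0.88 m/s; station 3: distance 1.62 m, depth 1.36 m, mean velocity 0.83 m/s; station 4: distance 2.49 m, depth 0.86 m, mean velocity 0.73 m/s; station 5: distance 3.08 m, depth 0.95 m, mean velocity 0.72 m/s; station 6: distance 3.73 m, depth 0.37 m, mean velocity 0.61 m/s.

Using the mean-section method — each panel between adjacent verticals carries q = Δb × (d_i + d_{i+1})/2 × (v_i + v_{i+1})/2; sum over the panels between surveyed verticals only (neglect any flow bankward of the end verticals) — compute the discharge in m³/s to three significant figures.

2.17 m³/s

Panel 1-2: Δb = 0.69 m, d̄ = (0.25+1.02)/2 = 0.635, v̄ = (0.35+0.88)/2 = 0.615 → q = 0.69×0.635×0.615 = 0.2695 m³/s
Panel 2-3: Δb = 0.47 m, d̄ = (1.02+1.36)/2 = 1.19, v̄ = (0.88+0.83)/2 = 0.855 → q = 0.47×1.19×0.855 = 0.4782 m³/s
Panel 3-4: Δb = 0.87 m, d̄ = (1.36+0.86)/2 = 1.11, v̄ = (0.83+0.73)/2 = 0.78 → q = 0.87×1.11×0.78 = 0.7532 m³/s
Panel 4-5: Δb = 0.59 m, d̄ = (0.86+0.95)/2 = 0.905, v̄ = (0.73+0.72)/2 = 0.725 → q = 0.59×0.905×0.725 = 0.3871 m³/s
Panel 5-6: Δb = 0.65 m, d̄ = (0.95+0.37)/2 = 0.66, v̄ = (0.72+0.61)/2 = 0.665 → q = 0.65×0.66×0.665 = 0.2853 m³/s
Q = Σ q = 2.173 m³/s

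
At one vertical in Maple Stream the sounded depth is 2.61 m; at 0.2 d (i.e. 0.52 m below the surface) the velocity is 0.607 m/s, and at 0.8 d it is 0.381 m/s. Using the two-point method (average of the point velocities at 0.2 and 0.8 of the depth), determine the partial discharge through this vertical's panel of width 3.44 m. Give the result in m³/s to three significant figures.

4.44 m³/s

v̄ = (0.607 + 0.381) / 2 = 0.4940 m/s
q = v̄ × d × w = 0.4940 × 2.61 × 3.44 = 4.435 m³/s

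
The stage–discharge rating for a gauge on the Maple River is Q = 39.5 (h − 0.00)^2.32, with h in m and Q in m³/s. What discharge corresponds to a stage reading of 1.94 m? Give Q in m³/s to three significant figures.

184 m³/s

Q = 39.5 × (1.94 − 0.00)^2.32 = 39.5 × 1.94^2.32 = 183.8 m³/s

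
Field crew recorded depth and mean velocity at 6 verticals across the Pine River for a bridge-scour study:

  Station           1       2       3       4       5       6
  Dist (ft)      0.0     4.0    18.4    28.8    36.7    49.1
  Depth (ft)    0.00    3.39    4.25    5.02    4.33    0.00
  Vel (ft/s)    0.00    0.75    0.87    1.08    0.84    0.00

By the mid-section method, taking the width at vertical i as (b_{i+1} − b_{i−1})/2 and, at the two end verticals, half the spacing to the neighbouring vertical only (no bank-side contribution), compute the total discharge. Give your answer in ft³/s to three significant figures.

156 ft³/s

w_2 = (18.4 − 0.0)/2 = 9.2 ft; q_2 = 0.75 × 3.39 × 9.2 = 23.39 ft³/s
w_3 = (28.8 − 4.0)/2 = 12.4 ft; q_3 = 0.87 × 4.25 × 12.4 = 45.85 ft³/s
w_4 = (36.7 − 18.4)/2 = 9.15 ft; q_4 = 1.08 × 5.02 × 9.15 = 49.61 ft³/s
w_5 = (49.1 − 28.8)/2 = 10.15 ft; q_5 = 0.84 × 4.33 × 10.15 = 36.92 ft³/s
Stations 1, 6 contribute zero (depth or velocity is 0).
Q = Σ qᵢ = 155.8 ft³/s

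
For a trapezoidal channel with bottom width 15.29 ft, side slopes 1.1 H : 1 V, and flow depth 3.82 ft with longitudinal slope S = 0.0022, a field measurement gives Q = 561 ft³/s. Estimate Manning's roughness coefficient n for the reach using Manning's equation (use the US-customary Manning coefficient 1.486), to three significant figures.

A = (b + z·y)·y = (15.29 + 1.1×3.82)×3.82 = 74.46 ft²
P = b + 2y√(1+z²) = 15.29 + 2×3.82×√(1+1.1²) = 26.65 ft
R = A/P = 74.46/26.65 = 2.794 ft
n = (1.486/Q)·A·R^(2/3)·S^(1/2) = (1.486/561) × 74.46 × 1.984 × 0.04690 = 0.01835

0.0184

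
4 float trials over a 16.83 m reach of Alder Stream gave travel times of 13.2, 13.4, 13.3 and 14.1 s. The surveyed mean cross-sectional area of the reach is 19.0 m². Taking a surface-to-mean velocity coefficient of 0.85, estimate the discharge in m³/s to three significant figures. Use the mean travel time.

20.1 m³/s

t̄ = (13.2 + 13.4 + 13.3 + 14.1) / 4 = 13.5 s
v_surface = L / t̄ = 16.83 / 13.5 = 1.247 m/s
v_mean = 0.85 × 1.247 = 1.060 m/s
Q = A × v_mean = 19.0 × 1.060 = 20.13 m³/s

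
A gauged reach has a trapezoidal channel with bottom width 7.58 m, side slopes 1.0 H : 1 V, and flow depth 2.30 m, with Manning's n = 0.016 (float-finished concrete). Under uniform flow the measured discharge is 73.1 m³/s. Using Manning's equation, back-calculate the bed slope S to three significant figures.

0.00140

A = (b + z·y)·y = (7.58 + 1.0×2.30)×2.30 = 22.72 m²
P = b + 2y√(1+z²) = 7.58 + 2×2.30×√(1+1.0²) = 14.09 m
R = A/P = 22.72/14.09 = 1.613 m
S = (Q·n / (1·A·R^(2/3)))² = (73.1×0.016 / (1×22.72×1.376))² = 0.001400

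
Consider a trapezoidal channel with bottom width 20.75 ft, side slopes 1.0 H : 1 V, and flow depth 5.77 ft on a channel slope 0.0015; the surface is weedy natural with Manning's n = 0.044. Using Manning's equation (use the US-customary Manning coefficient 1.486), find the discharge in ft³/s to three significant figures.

515 ft³/s

A = (b + z·y)·y = (20.75 + 1.0×5.77)×5.77 = 153.0 ft²
P = b + 2y√(1+z²) = 20.75 + 2×5.77×√(1+1.0²) = 37.07 ft
R = A/P = 153.0/37.07 = 4.128 ft
Q = (1.486/n)·A·R^(2/3)·S^(1/2) = (1.486/0.044) × 153.0 × 4.128^(2/3) × 0.0015^(1/2) = 515.0 ft³/s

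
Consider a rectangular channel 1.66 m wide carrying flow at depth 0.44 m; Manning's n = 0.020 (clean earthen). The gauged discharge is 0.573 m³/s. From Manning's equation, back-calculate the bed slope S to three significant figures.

A = b·y = 1.66 × 0.44 = 0.7304 m²
P = b + 2y = 1.66 + 2×0.44 = 2.540 m
R = A/P = 0.7304/2.540 = 0.2876 m
S = (Q·n / (1·A·R^(2/3)))² = (0.573×0.020 / (1×0.7304×0.4357))² = 0.001297

0.00130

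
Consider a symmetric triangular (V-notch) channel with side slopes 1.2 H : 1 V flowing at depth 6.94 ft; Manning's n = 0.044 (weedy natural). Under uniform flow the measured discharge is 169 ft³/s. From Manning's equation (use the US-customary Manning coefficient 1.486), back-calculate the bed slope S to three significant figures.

A = z·y² = 1.2×6.94² = 57.80 ft²
P = 2y√(1+z²) = 2×6.94×√(1+1.2²) = 21.68 ft
R = A/P = 57.80/21.68 = 2.666 ft
S = (Q·n / (1.486·A·R^(2/3)))² = (169×0.044 / (1.486×57.80×1.923))² = 0.002028

0.00203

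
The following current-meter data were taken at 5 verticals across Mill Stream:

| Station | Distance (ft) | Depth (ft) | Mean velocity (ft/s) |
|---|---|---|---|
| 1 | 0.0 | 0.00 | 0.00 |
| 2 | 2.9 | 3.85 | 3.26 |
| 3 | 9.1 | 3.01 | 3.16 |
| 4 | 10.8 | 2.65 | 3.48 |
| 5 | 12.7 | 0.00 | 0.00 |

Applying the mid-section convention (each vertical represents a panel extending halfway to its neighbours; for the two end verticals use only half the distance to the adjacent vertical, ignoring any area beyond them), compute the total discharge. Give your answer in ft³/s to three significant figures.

111 ft³/s

w_2 = (9.1 − 0.0)/2 = 4.55 ft; q_2 = 3.26 × 3.85 × 4.55 = 57.11 ft³/s
w_3 = (10.8 − 2.9)/2 = 3.95 ft; q_3 = 3.16 × 3.01 × 3.95 = 37.57 ft³/s
w_4 = (12.7 − 9.1)/2 = 1.8 ft; q_4 = 3.48 × 2.65 × 1.8 = 16.60 ft³/s
Stations 1, 5 contribute zero (depth or velocity is 0).
Q = Σ qᵢ = 111.3 ft³/s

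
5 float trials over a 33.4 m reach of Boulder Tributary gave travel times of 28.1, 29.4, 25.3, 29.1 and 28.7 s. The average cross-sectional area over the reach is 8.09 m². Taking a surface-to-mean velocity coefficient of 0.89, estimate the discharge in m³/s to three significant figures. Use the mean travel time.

8.55 m³/s

t̄ = (28.1 + 29.4 + 25.3 + 29.1 + 28.7) / 5 = 28.12 s
v_surface = L / t̄ = 33.4 / 28.12 = 1.188 m/s
v_mean = 0.89 × 1.188 = 1.057 m/s
Q = A × v_mean = 8.09 × 1.057 = 8.552 m³/s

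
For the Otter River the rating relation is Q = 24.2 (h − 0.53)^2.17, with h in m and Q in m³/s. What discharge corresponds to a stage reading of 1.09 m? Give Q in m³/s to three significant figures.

Q = 24.2 × (1.09 − 0.53)^2.17 = 24.2 × 0.56^2.17 = 6.877 m³/s

6.88 m³/s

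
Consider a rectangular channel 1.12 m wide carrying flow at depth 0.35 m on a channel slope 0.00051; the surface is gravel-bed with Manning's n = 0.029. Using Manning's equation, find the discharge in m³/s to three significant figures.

A = b·y = 1.12 × 0.35 = 0.3920 m²
P = b + 2y = 1.12 + 2×0.35 = 1.820 m
R = A/P = 0.3920/1.820 = 0.2154 m
Q = (1/n)·A·R^(2/3)·S^(1/2) = (1/0.029) × 0.3920 × 0.2154^(2/3) × 0.00051^(1/2) = 0.1097 m³/s

0.110 m³/s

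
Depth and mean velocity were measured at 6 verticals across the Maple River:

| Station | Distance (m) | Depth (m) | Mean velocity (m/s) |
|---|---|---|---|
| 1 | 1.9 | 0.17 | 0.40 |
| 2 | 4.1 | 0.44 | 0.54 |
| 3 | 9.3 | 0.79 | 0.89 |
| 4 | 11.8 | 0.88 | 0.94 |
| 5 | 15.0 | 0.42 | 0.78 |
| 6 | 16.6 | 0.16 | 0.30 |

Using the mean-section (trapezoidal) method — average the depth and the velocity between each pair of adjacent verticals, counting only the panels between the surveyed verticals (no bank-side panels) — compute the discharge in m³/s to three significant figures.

6.55 m³/s

Panel 1-2: Δb = 2.2 m, d̄ = (0.17+0.44)/2 = 0.305, v̄ = (0.40+0.54)/2 = 0.47 → q = 2.2×0.305×0.47 = 0.3154 m³/s
Panel 2-3: Δb = 5.2 m, d̄ = (0.44+0.79)/2 = 0.615, v̄ = (0.54+0.89)/2 = 0.715 → q = 5.2×0.615×0.715 = 2.287 m³/s
Panel 3-4: Δb = 2.5 m, d̄ = (0.79+0.88)/2 = 0.835, v̄ = (0.89+0.94)/2 = 0.915 → q = 2.5×0.835×0.915 = 1.910 m³/s
Panel 4-5: Δb = 3.2 m, d̄ = (0.88+0.42)/2 = 0.65, v̄ = (0.94+0.78)/2 = 0.86 → q = 3.2×0.65×0.86 = 1.789 m³/s
Panel 5-6: Δb = 1.6 m, d̄ = (0.42+0.16)/2 = 0.29, v̄ = (0.78+0.30)/2 = 0.54 → q = 1.6×0.29×0.54 = 0.2506 m³/s
Q = Σ q = 6.551 m³/s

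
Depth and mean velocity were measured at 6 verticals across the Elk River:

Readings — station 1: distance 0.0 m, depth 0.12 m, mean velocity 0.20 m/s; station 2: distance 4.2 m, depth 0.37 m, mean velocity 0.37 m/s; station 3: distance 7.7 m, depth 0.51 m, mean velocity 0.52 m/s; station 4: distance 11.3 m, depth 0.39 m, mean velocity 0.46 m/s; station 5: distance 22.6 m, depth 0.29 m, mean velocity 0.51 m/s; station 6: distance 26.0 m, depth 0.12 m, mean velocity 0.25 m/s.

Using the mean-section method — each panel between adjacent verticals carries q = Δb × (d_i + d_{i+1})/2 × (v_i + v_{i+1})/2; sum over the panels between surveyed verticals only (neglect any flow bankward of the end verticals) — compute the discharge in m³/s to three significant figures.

Panel 1-2: Δb = 4.2 m, d̄ = (0.12+0.37)/2 = 0.245, v̄ = (0.20+0.37)/2 = 0.285 → q = 4.2×0.245×0.285 = 0.2933 m³/s
Panel 2-3: Δb = 3.5 m, d̄ = (0.37+0.51)/2 = 0.44, v̄ = (0.37+0.52)/2 = 0.445 → q = 3.5×0.44×0.445 = 0.6853 m³/s
Panel 3-4: Δb = 3.6 m, d̄ = (0.51+0.39)/2 = 0.45, v̄ = (0.52+0.46)/2 = 0.49 → q = 3.6×0.45×0.49 = 0.7938 m³/s
Panel 4-5: Δb = 11.3 m, d̄ = (0.39+0.29)/2 = 0.34, v̄ = (0.46+0.51)/2 = 0.485 → q = 11.3×0.34×0.485 = 1.863 m³/s
Panel 5-6: Δb = 3.4 m, d̄ = (0.29+0.12)/2 = 0.205, v̄ = (0.51+0.25)/2 = 0.38 → q = 3.4×0.205×0.38 = 0.2649 m³/s
Q = Σ q = 3.901 m³/s

3.90 m³/s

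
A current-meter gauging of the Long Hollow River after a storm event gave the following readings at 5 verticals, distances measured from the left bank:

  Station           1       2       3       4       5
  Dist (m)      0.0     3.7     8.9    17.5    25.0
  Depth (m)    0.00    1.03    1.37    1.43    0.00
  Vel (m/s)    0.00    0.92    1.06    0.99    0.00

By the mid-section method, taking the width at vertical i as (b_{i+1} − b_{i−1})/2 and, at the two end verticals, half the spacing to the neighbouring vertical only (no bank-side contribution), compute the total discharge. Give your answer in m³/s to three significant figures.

25.6 m³/s

w_2 = (8.9 − 0.0)/2 = 4.45 m; q_2 = 0.92 × 1.03 × 4.45 = 4.217 m³/s
w_3 = (17.5 − 3.7)/2 = 6.9 m; q_3 = 1.06 × 1.37 × 6.9 = 10.02 m³/s
w_4 = (25.0 − 8.9)/2 = 8.05 m; q_4 = 0.99 × 1.43 × 8.05 = 11.40 m³/s
Stations 1, 5 contribute zero (depth or velocity is 0).
Q = Σ qᵢ = 25.63 m³/s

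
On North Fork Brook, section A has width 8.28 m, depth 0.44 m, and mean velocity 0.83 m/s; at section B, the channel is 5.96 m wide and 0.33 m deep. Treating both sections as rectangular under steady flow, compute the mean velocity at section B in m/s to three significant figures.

1.54 m/s

Q = A₁V₁ = (8.28×0.44) × 0.83 = 3.024 m³/s
A₂ = 5.96 × 0.33 = 1.967 m²
V₂ = Q/A₂ = 3.024/1.967 = 1.537 m/s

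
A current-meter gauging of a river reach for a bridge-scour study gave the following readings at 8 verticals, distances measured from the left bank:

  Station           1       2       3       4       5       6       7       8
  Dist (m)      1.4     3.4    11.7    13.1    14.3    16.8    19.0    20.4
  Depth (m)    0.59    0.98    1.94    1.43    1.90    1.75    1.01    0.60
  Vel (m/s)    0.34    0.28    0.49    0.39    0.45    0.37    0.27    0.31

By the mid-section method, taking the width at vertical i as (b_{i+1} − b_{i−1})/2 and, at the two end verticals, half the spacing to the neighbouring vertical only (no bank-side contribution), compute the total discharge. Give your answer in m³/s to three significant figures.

10.7 m³/s

w_1 = (3.4 − 1.4)/2 = 1 m; q_1 = 0.34 × 0.59 × 1 = 0.2006 m³/s
w_2 = (11.7 − 1.4)/2 = 5.15 m; q_2 = 0.28 × 0.98 × 5.15 = 1.413 m³/s
w_3 = (13.1 − 3.4)/2 = 4.85 m; q_3 = 0.49 × 1.94 × 4.85 = 4.610 m³/s
w_4 = (14.3 − 11.7)/2 = 1.3 m; q_4 = 0.39 × 1.43 × 1.3 = 0.7250 m³/s
w_5 = (16.8 − 13.1)/2 = 1.85 m; q_5 = 0.45 × 1.90 × 1.85 = 1.582 m³/s
w_6 = (19.0 − 14.3)/2 = 2.35 m; q_6 = 0.37 × 1.75 × 2.35 = 1.522 m³/s
w_7 = (20.4 − 16.8)/2 = 1.8 m; q_7 = 0.27 × 1.01 × 1.8 = 0.4909 m³/s
w_8 = (20.4 − 19.0)/2 = 0.7 m; q_8 = 0.31 × 0.60 × 0.7 = 0.1302 m³/s
Q = Σ qᵢ = 10.67 m³/s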